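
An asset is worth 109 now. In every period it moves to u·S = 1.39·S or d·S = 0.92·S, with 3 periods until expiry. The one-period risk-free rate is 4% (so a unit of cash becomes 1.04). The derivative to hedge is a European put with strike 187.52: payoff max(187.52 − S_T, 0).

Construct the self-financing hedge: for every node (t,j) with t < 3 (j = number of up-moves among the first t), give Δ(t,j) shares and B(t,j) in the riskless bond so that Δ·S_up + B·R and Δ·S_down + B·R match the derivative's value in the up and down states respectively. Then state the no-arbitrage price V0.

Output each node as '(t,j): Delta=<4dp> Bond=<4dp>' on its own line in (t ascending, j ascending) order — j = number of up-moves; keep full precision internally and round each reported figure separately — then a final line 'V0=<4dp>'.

(0,0): Delta=-0.8408 Bond=151.7143
(1,0): Delta=-0.9675 Bond=170.4936
(1,1): Delta=-0.5961 Bond=120.7099
(2,0): Delta=-1.0000 Bond=180.3077
(2,1): Delta=-0.9049 Bond=168.5800
(2,2): Delta=0.0000 Bond=0.0000
V0=60.0680

The replicating-portfolio and risk-neutral prices coincide; use p* = (1.04−0.92)/(1.39−0.92) = 0.2553 for the latter.
Payoff layer (t=3): V(3,0)=102.6430, V(3,1)=59.2819, V(3,2)=0.0000, V(3,3)=0.0000
(2,0): S=92.2576. Δ = (V_up−V_dn)/(S_up−S_dn) = (59.2819−102.6430)/(128.2381−84.8770) = -1.0000. V = [p*·59.2819 + (1−p*)·102.6430]/1.04 = 88.0501. B = V − Δ·S = 180.3077.
(2,1): S=139.3892. Δ = (V_up−V_dn)/(S_up−S_dn) = (0.0000−59.2819)/(193.7510−128.2381) = -0.9049. V = [p*·0.0000 + (1−p*)·59.2819]/1.04 = 42.4482. B = V − Δ·S = 168.5800.
(2,2): S=210.5989. Δ = (V_up−V_dn)/(S_up−S_dn) = (0.0000−0.0000)/(292.7325−193.7510) = 0.0000. V = [p*·0.0000 + (1−p*)·0.0000]/1.04 = 0.0000. B = V − Δ·S = 0.0000.
(1,0): S=100.2800. Δ = (V_up−V_dn)/(S_up−S_dn) = (42.4482−88.0501)/(139.3892−92.2576) = -0.9675. V = [p*·42.4482 + (1−p*)·88.0501]/1.04 = 73.4683. B = V − Δ·S = 170.4936.
(1,1): S=151.5100. Δ = (V_up−V_dn)/(S_up−S_dn) = (0.0000−42.4482)/(210.5989−139.3892) = -0.5961. V = [p*·0.0000 + (1−p*)·42.4482]/1.04 = 30.3946. B = V − Δ·S = 120.7099.
(0,0): S=109.0000. Δ = (V_up−V_dn)/(S_up−S_dn) = (30.3946−73.4683)/(151.5100−100.2800) = -0.8408. V = [p*·30.3946 + (1−p*)·73.4683]/1.04 = 60.0680. B = V − Δ·S = 151.7143.
Check: Δ(0,0)·S0 + B(0,0) = 60.0680 = V0.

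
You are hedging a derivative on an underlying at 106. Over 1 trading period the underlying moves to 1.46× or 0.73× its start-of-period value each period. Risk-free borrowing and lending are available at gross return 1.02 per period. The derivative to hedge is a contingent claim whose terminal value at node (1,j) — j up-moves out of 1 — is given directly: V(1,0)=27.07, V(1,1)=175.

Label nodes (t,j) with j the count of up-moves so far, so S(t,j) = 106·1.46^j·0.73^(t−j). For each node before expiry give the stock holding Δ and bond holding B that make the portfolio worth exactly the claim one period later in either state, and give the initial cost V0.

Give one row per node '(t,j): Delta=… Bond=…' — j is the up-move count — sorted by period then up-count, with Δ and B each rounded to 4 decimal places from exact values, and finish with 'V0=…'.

No-arbitrage ⇒ martingale measure with p* = (R−d)/(u−d) = 0.3973.
At expiry t=1: V(1,0)=27.0700, V(1,1)=175.0000
(0,0): S=106.0000. Δ = (V_up−V_dn)/(S_up−S_dn) = (175.0000−27.0700)/(154.7600−77.3800) = 1.9117. V = [p*·175.0000 + (1−p*)·27.0700]/1.02 = 84.1536. B = V − Δ·S = -118.4902.
Root portfolio cost Δ·106+B reproduces V0=84.1536.

(0,0): Delta=1.9117 Bond=-118.4902
V0=84.1536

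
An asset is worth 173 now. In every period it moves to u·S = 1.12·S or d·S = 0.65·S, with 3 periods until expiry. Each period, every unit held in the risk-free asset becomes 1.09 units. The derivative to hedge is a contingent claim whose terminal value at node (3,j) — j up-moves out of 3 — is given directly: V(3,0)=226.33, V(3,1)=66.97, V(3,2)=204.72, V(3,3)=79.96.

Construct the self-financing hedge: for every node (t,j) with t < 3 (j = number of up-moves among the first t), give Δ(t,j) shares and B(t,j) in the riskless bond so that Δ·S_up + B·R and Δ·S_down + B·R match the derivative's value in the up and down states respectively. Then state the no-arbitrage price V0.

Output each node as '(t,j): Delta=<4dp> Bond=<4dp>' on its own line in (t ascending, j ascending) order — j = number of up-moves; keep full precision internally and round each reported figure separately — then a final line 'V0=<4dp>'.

(0,0): Delta=-0.9682 Bond=245.3171
(1,0): Delta=2.0620 Bond=-73.3406
(1,1): Delta=-1.0881 Bond=290.6277
(2,0): Delta=-4.6388 Bond=409.8362
(2,1): Delta=2.3271 Bond=-113.3352
(2,2): Delta=-1.2232 Bond=346.1105
V0=77.8262

Since d<R<u, set p* = (R−d)/(u−d) = 0.9362; price each node as the discounted p*-expectation of its children.
At expiry t=3: V(3,0)=226.3300, V(3,1)=66.9700, V(3,2)=204.7200, V(3,3)=79.9600
  t=2,j=0: stock 73.0925 → up 81.8636 (V=66.9700), down 47.5101 (V=226.3300). Price 70.7724; hedge Δ=-4.6388, bond B=409.8362.
  t=2,j=1: stock 125.9440 → up 141.0573 (V=204.7200), down 81.8636 (V=66.9700). Price 179.7500; hedge Δ=2.3271, bond B=-113.3352.
  t=2,j=2: stock 217.0112 → up 243.0525 (V=79.9600), down 141.0573 (V=204.7200). Price 80.6637; hedge Δ=-1.2232, bond B=346.1105.
  t=1,j=0: stock 112.4500 → up 125.9440 (V=179.7500), down 73.0925 (V=70.7724). Price 158.5265; hedge Δ=2.0620, bond B=-73.3406.
  t=1,j=1: stock 193.7600 → up 217.0112 (V=80.6637), down 125.9440 (V=179.7500). Price 79.8058; hedge Δ=-1.0881, bond B=290.6277.
  t=0,j=0: stock 173.0000 → up 193.7600 (V=79.8058), down 112.4500 (V=158.5265). Price 77.8262; hedge Δ=-0.9682, bond B=245.3171.
Check: Δ(0,0)·S0 + B(0,0) = 77.8262 = V0.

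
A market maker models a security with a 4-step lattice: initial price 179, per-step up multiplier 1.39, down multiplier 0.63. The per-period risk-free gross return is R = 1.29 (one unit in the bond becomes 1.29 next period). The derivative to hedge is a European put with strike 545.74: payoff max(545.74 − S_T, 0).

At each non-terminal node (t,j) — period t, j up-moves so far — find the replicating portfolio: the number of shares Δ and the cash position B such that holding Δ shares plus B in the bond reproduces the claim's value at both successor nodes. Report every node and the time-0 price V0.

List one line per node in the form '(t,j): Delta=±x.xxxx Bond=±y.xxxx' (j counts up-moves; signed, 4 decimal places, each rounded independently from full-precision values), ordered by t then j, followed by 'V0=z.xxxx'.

The replicating-portfolio and risk-neutral prices coincide; use p* = (1.29−0.63)/(1.39−0.63) = 0.8684 for the latter.
At expiry t=4: V(4,0)=517.5422, V(4,1)=483.5258, V(4,2)=408.4738, V(4,3)=242.8827, V(4,4)=0.0000
  t=3,j=0: stock 44.7584 → up 62.2142 (V=483.5258), down 28.1978 (V=517.5422). Price 378.2959; hedge Δ=-1.0000, bond B=423.0543.
  t=3,j=1: stock 98.7527 → up 137.2662 (V=408.4738), down 62.2142 (V=483.5258). Price 324.3016; hedge Δ=-1.0000, bond B=423.0543.
  t=3,j=2: stock 217.8829 → up 302.8573 (V=242.8827), down 137.2662 (V=408.4738). Price 205.1713; hedge Δ=-1.0000, bond B=423.0543.
  t=3,j=3: stock 480.7258 → up 668.2089 (V=0.0000), down 302.8573 (V=242.8827). Price 24.7738; hedge Δ=-0.6648, bond B=344.3564.
  t=2,j=0: stock 71.0451 → up 98.7527 (V=324.3016), down 44.7584 (V=378.2959). Price 256.9039; hedge Δ=-1.0000, bond B=327.9490.
  t=2,j=1: stock 156.7503 → up 217.8829 (V=205.1713), down 98.7527 (V=324.3016). Price 171.1987; hedge Δ=-1.0000, bond B=327.9490.
  t=2,j=2: stock 345.8459 → up 480.7258 (V=24.7738), down 217.8829 (V=205.1713). Price 37.6049; hedge Δ=-0.6863, bond B=274.9701.
  t=1,j=0: stock 112.7700 → up 156.7503 (V=171.1987), down 71.0451 (V=256.9039). Price 141.4541; hedge Δ=-1.0000, bond B=254.2241.
  t=1,j=1: stock 248.8100 → up 345.8459 (V=37.6049), down 156.7503 (V=171.1987). Price 42.7776; hedge Δ=-0.7065, bond B=218.5589.
  t=0,j=0: stock 179.0000 → up 248.8100 (V=42.7776), down 112.7700 (V=141.4541). Price 43.2258; hedge Δ=-0.7253, bond B=173.0633.
Self-financing check: at every node Δ·S+B equals the discounted successor values.

(0,0): Delta=-0.7253 Bond=173.0633
(1,0): Delta=-1.0000 Bond=254.2241
(1,1): Delta=-0.7065 Bond=218.5589
(2,0): Delta=-1.0000 Bond=327.9490
(2,1): Delta=-1.0000 Bond=327.9490
(2,2): Delta=-0.6863 Bond=274.9701
(3,0): Delta=-1.0000 Bond=423.0543
(3,1): Delta=-1.0000 Bond=423.0543
(3,2): Delta=-1.0000 Bond=423.0543
(3,3): Delta=-0.6648 Bond=344.3564
V0=43.2258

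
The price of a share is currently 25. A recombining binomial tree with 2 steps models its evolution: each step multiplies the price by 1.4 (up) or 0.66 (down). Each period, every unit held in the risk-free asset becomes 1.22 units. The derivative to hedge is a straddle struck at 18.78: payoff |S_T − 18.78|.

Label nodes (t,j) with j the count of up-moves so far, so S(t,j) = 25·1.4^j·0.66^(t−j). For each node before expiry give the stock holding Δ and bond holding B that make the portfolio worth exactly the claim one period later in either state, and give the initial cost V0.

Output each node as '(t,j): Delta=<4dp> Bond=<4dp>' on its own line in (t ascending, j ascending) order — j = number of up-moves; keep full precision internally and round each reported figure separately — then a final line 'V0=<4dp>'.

No-arbitrage ⇒ martingale measure with p* = (R−d)/(u−d) = 0.7568.
Terminal values V(2,·): V(2,0)=7.8900, V(2,1)=4.3200, V(2,2)=30.2200
(1,0): S=16.5000. Δ = (V_up−V_dn)/(S_up−S_dn) = (4.3200−7.8900)/(23.1000−10.8900) = -0.2924. V = [p*·4.3200 + (1−p*)·7.8900]/1.22 = 4.2528. B = V − Δ·S = 9.0771.
(1,1): S=35.0000. Δ = (V_up−V_dn)/(S_up−S_dn) = (30.2200−4.3200)/(49.0000−23.1000) = 1.0000. V = [p*·30.2200 + (1−p*)·4.3200]/1.22 = 19.6066. B = V − Δ·S = -15.3934.
(0,0): S=25.0000. Δ = (V_up−V_dn)/(S_up−S_dn) = (19.6066−4.2528)/(35.0000−16.5000) = 0.8299. V = [p*·19.6066 + (1−p*)·4.2528]/1.22 = 13.0097. B = V − Δ·S = -7.7386.
Each (Δ,B) replicates both successor values, so the strategy is self-financing and V0 is arbitrage-free.

(0,0): Delta=0.8299 Bond=-7.7386
(1,0): Delta=-0.2924 Bond=9.0771
(1,1): Delta=1.0000 Bond=-15.3934
V0=13.0097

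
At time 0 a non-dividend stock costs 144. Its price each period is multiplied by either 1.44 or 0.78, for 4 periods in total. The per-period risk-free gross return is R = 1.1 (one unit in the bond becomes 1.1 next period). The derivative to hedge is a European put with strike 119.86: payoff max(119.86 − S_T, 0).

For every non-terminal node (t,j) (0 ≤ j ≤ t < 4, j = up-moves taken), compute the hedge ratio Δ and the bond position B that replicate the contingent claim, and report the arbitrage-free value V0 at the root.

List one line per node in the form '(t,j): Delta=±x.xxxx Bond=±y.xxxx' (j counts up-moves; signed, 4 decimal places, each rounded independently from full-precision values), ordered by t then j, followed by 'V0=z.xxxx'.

Since d<R<u, set p* = (R−d)/(u−d) = 0.4848; price each node as the discounted p*-expectation of its children.
Terminal values V(4,·): V(4,0)=66.5583, V(4,1)=21.4569, V(4,2)=0.0000, V(4,3)=0.0000, V(4,4)=0.0000
  t=3,j=0: stock 68.3355 → up 98.4031 (V=21.4569), down 53.3017 (V=66.5583). Price 40.6281; hedge Δ=-1.0000, bond B=108.9636.
  t=3,j=1: stock 126.1578 → up 181.6673 (V=0.0000), down 98.4031 (V=21.4569). Price 10.0487; hedge Δ=-0.2577, bond B=42.5591.
  t=3,j=2: stock 232.9068 → up 335.3857 (V=0.0000), down 181.6673 (V=0.0000). Price 0.0000; hedge Δ=0.0000, bond B=0.0000.
  t=3,j=3: stock 429.9817 → up 619.1736 (V=0.0000), down 335.3857 (V=0.0000). Price 0.0000; hedge Δ=0.0000, bond B=0.0000.
  t=2,j=0: stock 87.6096 → up 126.1578 (V=10.0487), down 68.3355 (V=40.6281). Price 23.4561; hedge Δ=-0.5289, bond B=69.7886.
  t=2,j=1: stock 161.7408 → up 232.9068 (V=0.0000), down 126.1578 (V=10.0487). Price 4.7060; hedge Δ=-0.0941, bond B=19.9313.
  t=2,j=2: stock 298.5984 → up 429.9817 (V=0.0000), down 232.9068 (V=0.0000). Price 0.0000; hedge Δ=0.0000, bond B=0.0000.
  t=1,j=0: stock 112.3200 → up 161.7408 (V=4.7060), down 87.6096 (V=23.4561). Price 13.0592; hedge Δ=-0.2529, bond B=41.4685.
  t=1,j=1: stock 207.3600 → up 298.5984 (V=0.0000), down 161.7408 (V=4.7060). Price 2.2039; hedge Δ=-0.0344, bond B=9.3342.
  t=0,j=0: stock 144.0000 → up 207.3600 (V=2.2039), down 112.3200 (V=13.0592). Price 7.0873; hedge Δ=-0.1142, bond B=23.5348.
Each (Δ,B) replicates both successor values, so the strategy is self-financing and V0 is arbitrage-free.

(0,0): Delta=-0.1142 Bond=23.5348
(1,0): Delta=-0.2529 Bond=41.4685
(1,1): Delta=-0.0344 Bond=9.3342
(2,0): Delta=-0.5289 Bond=69.7886
(2,1): Delta=-0.0941 Bond=19.9313
(2,2): Delta=0.0000 Bond=0.0000
(3,0): Delta=-1.0000 Bond=108.9636
(3,1): Delta=-0.2577 Bond=42.5591
(3,2): Delta=0.0000 Bond=0.0000
(3,3): Delta=0.0000 Bond=0.0000
V0=7.0873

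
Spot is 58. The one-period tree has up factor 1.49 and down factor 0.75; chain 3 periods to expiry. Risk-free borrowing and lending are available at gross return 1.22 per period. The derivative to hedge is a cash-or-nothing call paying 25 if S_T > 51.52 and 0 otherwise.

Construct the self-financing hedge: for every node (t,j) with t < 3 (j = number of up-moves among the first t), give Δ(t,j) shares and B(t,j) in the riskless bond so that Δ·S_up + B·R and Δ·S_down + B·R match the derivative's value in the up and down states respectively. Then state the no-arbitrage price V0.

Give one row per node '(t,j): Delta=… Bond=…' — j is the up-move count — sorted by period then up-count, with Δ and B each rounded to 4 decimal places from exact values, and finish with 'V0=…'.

No-arbitrage ⇒ martingale measure with p* = (R−d)/(u−d) = 0.6351.
At expiry t=3: V(3,0)=0.0000, V(3,1)=0.0000, V(3,2)=25.0000, V(3,3)=25.0000
(2,0): S=32.6250. Δ = (V_up−V_dn)/(S_up−S_dn) = (0.0000−0.0000)/(48.6112−24.4688) = 0.0000. V = [p*·0.0000 + (1−p*)·0.0000]/1.22 = 0.0000. B = V − Δ·S = 0.0000.
(2,1): S=64.8150. Δ = (V_up−V_dn)/(S_up−S_dn) = (25.0000−0.0000)/(96.5743−48.6112) = 0.5212. V = [p*·25.0000 + (1−p*)·0.0000]/1.22 = 13.0151. B = V − Δ·S = -20.7687.
(2,2): S=128.7658. Δ = (V_up−V_dn)/(S_up−S_dn) = (25.0000−25.0000)/(191.8610−96.5743) = 0.0000. V = [p*·25.0000 + (1−p*)·25.0000]/1.22 = 20.4918. B = V − Δ·S = 20.4918.
(1,0): S=43.5000. Δ = (V_up−V_dn)/(S_up−S_dn) = (13.0151−0.0000)/(64.8150−32.6250) = 0.4043. V = [p*·13.0151 + (1−p*)·0.0000]/1.22 = 6.7757. B = V − Δ·S = -10.8122.
(1,1): S=86.4200. Δ = (V_up−V_dn)/(S_up−S_dn) = (20.4918−13.0151)/(128.7658−64.8150) = 0.1169. V = [p*·20.4918 + (1−p*)·13.0151]/1.22 = 14.5605. B = V − Δ·S = 4.4568.
(0,0): S=58.0000. Δ = (V_up−V_dn)/(S_up−S_dn) = (14.5605−6.7757)/(86.4200−43.5000) = 0.1814. V = [p*·14.5605 + (1−p*)·6.7757]/1.22 = 9.6066. B = V − Δ·S = -0.9134.
Each (Δ,B) replicates both successor values, so the strategy is self-financing and V0 is arbitrage-free.

(0,0): Delta=0.1814 Bond=-0.9134
(1,0): Delta=0.4043 Bond=-10.8122
(1,1): Delta=0.1169 Bond=4.4568
(2,0): Delta=0.0000 Bond=0.0000
(2,1): Delta=0.5212 Bond=-20.7687
(2,2): Delta=0.0000 Bond=20.4918
V0=9.6066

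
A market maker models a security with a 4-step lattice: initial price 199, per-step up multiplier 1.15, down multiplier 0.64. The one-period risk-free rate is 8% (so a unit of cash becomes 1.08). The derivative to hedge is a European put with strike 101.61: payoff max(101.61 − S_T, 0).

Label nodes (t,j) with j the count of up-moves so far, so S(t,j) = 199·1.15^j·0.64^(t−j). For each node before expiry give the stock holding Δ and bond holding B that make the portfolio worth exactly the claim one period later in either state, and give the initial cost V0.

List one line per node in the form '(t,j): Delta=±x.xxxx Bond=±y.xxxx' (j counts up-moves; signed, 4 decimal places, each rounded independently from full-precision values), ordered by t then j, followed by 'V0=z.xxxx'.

(0,0): Delta=-0.0164 Bond=3.5565
(1,0): Delta=-0.1367 Bond=19.1629
(1,1): Delta=-0.0058 Bond=1.4034
(2,0): Delta=-0.8811 Bond=81.3709
(2,1): Delta=-0.0708 Bond=11.0431
(2,2): Delta=0.0000 Bond=0.0000
(3,0): Delta=-1.0000 Bond=94.0833
(3,1): Delta=-0.8706 Bond=86.8938
(3,2): Delta=0.0000 Bond=0.0000
(3,3): Delta=0.0000 Bond=0.0000
V0=0.2908

No-arbitrage ⇒ martingale measure with p* = (R−d)/(u−d) = 0.8627.
Terminal values V(4,·): V(4,0)=68.2233, V(4,1)=41.6183, V(4,2)=0.0000, V(4,3)=0.0000, V(4,4)=0.0000
  t=3,j=0: stock 52.1667 → up 59.9917 (V=41.6183), down 33.3867 (V=68.2233). Price 41.9167; hedge Δ=-1.0000, bond B=94.0833.
  t=3,j=1: stock 93.7370 → up 107.7975 (V=0.0000), down 59.9917 (V=41.6183). Price 5.2892; hedge Δ=-0.8706, bond B=86.8938.
  t=3,j=2: stock 168.4336 → up 193.6986 (V=0.0000), down 107.7975 (V=0.0000). Price 0.0000; hedge Δ=0.0000, bond B=0.0000.
  t=3,j=3: stock 302.6541 → up 348.0522 (V=0.0000), down 193.6986 (V=0.0000). Price 0.0000; hedge Δ=0.0000, bond B=0.0000.
  t=2,j=0: stock 81.5104 → up 93.7370 (V=5.2892), down 52.1667 (V=41.9167). Price 9.5523; hedge Δ=-0.8811, bond B=81.3709.
  t=2,j=1: stock 146.4640 → up 168.4336 (V=0.0000), down 93.7370 (V=5.2892). Price 0.6722; hedge Δ=-0.0708, bond B=11.0431.
  t=2,j=2: stock 263.1775 → up 302.6541 (V=0.0000), down 168.4336 (V=0.0000). Price 0.0000; hedge Δ=0.0000, bond B=0.0000.
  t=1,j=0: stock 127.3600 → up 146.4640 (V=0.6722), down 81.5104 (V=9.5523). Price 1.7510; hedge Δ=-0.1367, bond B=19.1629.
  t=1,j=1: stock 228.8500 → up 263.1775 (V=0.0000), down 146.4640 (V=0.6722). Price 0.0854; hedge Δ=-0.0058, bond B=1.4034.
  t=0,j=0: stock 199.0000 → up 228.8500 (V=0.0854), down 127.3600 (V=1.7510). Price 0.2908; hedge Δ=-0.0164, bond B=3.5565.
Each (Δ,B) replicates both successor values, so the strategy is self-financing and V0 is arbitrage-free.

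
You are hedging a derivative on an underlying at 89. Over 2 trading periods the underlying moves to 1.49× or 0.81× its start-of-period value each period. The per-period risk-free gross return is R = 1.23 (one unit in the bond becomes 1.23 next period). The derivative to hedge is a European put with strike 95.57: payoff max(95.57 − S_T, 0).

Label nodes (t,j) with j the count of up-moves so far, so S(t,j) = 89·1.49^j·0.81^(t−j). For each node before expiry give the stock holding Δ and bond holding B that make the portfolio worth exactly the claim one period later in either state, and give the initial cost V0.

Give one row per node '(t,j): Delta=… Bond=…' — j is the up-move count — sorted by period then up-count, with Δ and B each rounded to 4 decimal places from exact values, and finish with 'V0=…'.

Risk-neutral probability p* = (R−d)/(u−d) = (1.23−0.81)/(1.49−0.81) = 0.6176.
Payoff layer (t=2): V(2,0)=37.1771, V(2,1)=0.0000, V(2,2)=0.0000
Node (1,0) S=72.0900: V=(p*·0.0000+(1−p*)·37.1771)/1.23=11.5567; Δ=(0.0000−37.1771)/(107.4141−58.3929)=-0.7584; B=V−Δ·S=66.2289
Node (1,1) S=132.6100: V=(p*·0.0000+(1−p*)·0.0000)/1.23=0.0000; Δ=(0.0000−0.0000)/(197.5889−107.4141)=0.0000; B=V−Δ·S=0.0000
Node (0,0) S=89.0000: V=(p*·0.0000+(1−p*)·11.5567)/1.23=3.5925; Δ=(0.0000−11.5567)/(132.6100−72.0900)=-0.1910; B=V−Δ·S=20.5877
Root portfolio cost Δ·89+B reproduces V0=3.5925.

(0,0): Delta=-0.1910 Bond=20.5877
(1,0): Delta=-0.7584 Bond=66.2289
(1,1): Delta=0.0000 Bond=0.0000
V0=3.5925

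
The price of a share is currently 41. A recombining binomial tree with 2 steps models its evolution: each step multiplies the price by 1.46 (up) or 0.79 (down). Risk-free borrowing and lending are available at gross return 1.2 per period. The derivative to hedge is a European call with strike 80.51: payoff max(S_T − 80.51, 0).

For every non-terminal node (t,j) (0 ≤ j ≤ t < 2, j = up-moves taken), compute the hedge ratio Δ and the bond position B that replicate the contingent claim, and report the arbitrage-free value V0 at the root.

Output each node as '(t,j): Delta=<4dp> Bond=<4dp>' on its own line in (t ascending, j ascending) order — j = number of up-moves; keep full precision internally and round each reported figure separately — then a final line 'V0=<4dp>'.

(0,0): Delta=0.1278 Bond=-3.4502
(1,0): Delta=0.0000 Bond=0.0000
(1,1): Delta=0.1717 Bond=-6.7657
V0=1.7906

The replicating-portfolio and risk-neutral prices coincide; use p* = (1.2−0.79)/(1.46−0.79) = 0.6119 for the latter.
Payoff layer (t=2): V(2,0)=0.0000, V(2,1)=0.0000, V(2,2)=6.8856
  t=1,j=0: stock 32.3900 → up 47.2894 (V=0.0000), down 25.5881 (V=0.0000). Price 0.0000; hedge Δ=0.0000, bond B=0.0000.
  t=1,j=1: stock 59.8600 → up 87.3956 (V=6.8856), down 47.2894 (V=0.0000). Price 3.5113; hedge Δ=0.1717, bond B=-6.7657.
  t=0,j=0: stock 41.0000 → up 59.8600 (V=3.5113), down 32.3900 (V=0.0000). Price 1.7906; hedge Δ=0.1278, bond B=-3.4502.
The time-0 hedge costs 1.7906, which is the no-arbitrage price.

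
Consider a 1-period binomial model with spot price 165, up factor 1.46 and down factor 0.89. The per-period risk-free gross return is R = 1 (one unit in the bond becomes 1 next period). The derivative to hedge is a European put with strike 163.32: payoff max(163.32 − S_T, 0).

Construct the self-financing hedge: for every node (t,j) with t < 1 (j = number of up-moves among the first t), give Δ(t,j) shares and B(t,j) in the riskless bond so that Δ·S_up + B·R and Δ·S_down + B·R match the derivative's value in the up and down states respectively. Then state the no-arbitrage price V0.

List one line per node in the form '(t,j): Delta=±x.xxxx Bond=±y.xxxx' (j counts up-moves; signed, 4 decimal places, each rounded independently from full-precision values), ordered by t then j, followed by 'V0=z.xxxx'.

Under the risk-neutral measure, an up-move has probability p* = (R−d)/(u−d) = 0.1930 and values discount at R = 1.
At expiry t=1: V(1,0)=16.4700, V(1,1)=0.0000
Node (0,0) S=165.0000: V=(p*·0.0000+(1−p*)·16.4700)/1=13.2916; Δ=(0.0000−16.4700)/(240.9000−146.8500)=-0.1751; B=V−Δ·S=42.1863
Check: Δ(0,0)·S0 + B(0,0) = 13.2916 = V0.

(0,0): Delta=-0.1751 Bond=42.1863
V0=13.2916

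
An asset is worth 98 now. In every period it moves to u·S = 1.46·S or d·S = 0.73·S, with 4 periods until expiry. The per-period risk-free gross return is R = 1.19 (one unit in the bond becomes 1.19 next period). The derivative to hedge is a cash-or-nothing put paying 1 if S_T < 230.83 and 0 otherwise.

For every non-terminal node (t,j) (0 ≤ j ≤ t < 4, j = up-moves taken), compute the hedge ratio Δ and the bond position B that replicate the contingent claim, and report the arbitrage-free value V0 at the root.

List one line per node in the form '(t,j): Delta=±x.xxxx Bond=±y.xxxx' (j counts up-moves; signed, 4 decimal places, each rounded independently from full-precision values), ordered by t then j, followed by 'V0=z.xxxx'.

(0,0): Delta=-0.0021 Bond=0.6234
(1,0): Delta=0.0000 Bond=0.5934
(1,1): Delta=-0.0027 Bond=0.8290
(2,0): Delta=0.0000 Bond=0.7062
(2,1): Delta=0.0000 Bond=0.7062
(2,2): Delta=-0.0035 Bond=1.1511
(3,0): Delta=0.0000 Bond=0.8403
(3,1): Delta=0.0000 Bond=0.8403
(3,2): Delta=0.0000 Bond=0.8403
(3,3): Delta=-0.0045 Bond=1.6807
V0=0.4200

Since d<R<u, set p* = (R−d)/(u−d) = 0.6301; price each node as the discounted p*-expectation of its children.
Terminal payoffs: V(4,0)=1.0000, V(4,1)=1.0000, V(4,2)=1.0000, V(4,3)=1.0000, V(4,4)=0.0000
Node (3,0) S=38.1237: V=(p*·1.0000+(1−p*)·1.0000)/1.19=0.8403; Δ=(1.0000−1.0000)/(55.6606−27.8303)=0.0000; B=V−Δ·S=0.8403
Node (3,1) S=76.2473: V=(p*·1.0000+(1−p*)·1.0000)/1.19=0.8403; Δ=(1.0000−1.0000)/(111.3211−55.6606)=0.0000; B=V−Δ·S=0.8403
Node (3,2) S=152.4947: V=(p*·1.0000+(1−p*)·1.0000)/1.19=0.8403; Δ=(1.0000−1.0000)/(222.6422−111.3211)=0.0000; B=V−Δ·S=0.8403
Node (3,3) S=304.9893: V=(p*·0.0000+(1−p*)·1.0000)/1.19=0.3108; Δ=(0.0000−1.0000)/(445.2844−222.6422)=-0.0045; B=V−Δ·S=1.6807
Node (2,0) S=52.2242: V=(p*·0.8403+(1−p*)·0.8403)/1.19=0.7062; Δ=(0.8403−0.8403)/(76.2473−38.1237)=0.0000; B=V−Δ·S=0.7062
Node (2,1) S=104.4484: V=(p*·0.8403+(1−p*)·0.8403)/1.19=0.7062; Δ=(0.8403−0.8403)/(152.4947−76.2473)=0.0000; B=V−Δ·S=0.7062
Node (2,2) S=208.8968: V=(p*·0.3108+(1−p*)·0.8403)/1.19=0.4258; Δ=(0.3108−0.8403)/(304.9893−152.4947)=-0.0035; B=V−Δ·S=1.1511
Node (1,0) S=71.5400: V=(p*·0.7062+(1−p*)·0.7062)/1.19=0.5934; Δ=(0.7062−0.7062)/(104.4484−52.2242)=0.0000; B=V−Δ·S=0.5934
Node (1,1) S=143.0800: V=(p*·0.4258+(1−p*)·0.7062)/1.19=0.4449; Δ=(0.4258−0.7062)/(208.8968−104.4484)=-0.0027; B=V−Δ·S=0.8290
Node (0,0) S=98.0000: V=(p*·0.4449+(1−p*)·0.5934)/1.19=0.4200; Δ=(0.4449−0.5934)/(143.0800−71.5400)=-0.0021; B=V−Δ·S=0.6234
Check: Δ(0,0)·S0 + B(0,0) = 0.4200 = V0.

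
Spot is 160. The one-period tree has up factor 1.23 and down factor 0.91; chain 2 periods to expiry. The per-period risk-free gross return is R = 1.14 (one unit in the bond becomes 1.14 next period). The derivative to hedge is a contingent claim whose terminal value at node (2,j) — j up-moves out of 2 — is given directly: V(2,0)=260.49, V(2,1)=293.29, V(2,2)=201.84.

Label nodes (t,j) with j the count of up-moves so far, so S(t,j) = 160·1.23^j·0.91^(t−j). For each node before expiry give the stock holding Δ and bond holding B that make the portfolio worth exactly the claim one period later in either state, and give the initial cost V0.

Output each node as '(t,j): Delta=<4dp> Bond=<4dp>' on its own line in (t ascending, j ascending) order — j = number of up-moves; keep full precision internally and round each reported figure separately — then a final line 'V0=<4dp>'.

(0,0): Delta=-0.9681 Bond=342.2208
(1,0): Delta=0.7040 Bond=146.6798
(1,1): Delta=-1.4521 Bond=485.3956
V0=187.3286

The replicating-portfolio and risk-neutral prices coincide; use p* = (1.14−0.91)/(1.23−0.91) = 0.7187 for the latter.
At expiry t=2: V(2,0)=260.4900, V(2,1)=293.2900, V(2,2)=201.8400
Node (1,0) S=145.6000: V=(p*·293.2900+(1−p*)·260.4900)/1.14=249.1798; Δ=(293.2900−260.4900)/(179.0880−132.4960)=0.7040; B=V−Δ·S=146.6798
Node (1,1) S=196.8000: V=(p*·201.8400+(1−p*)·293.2900)/1.14=199.6143; Δ=(201.8400−293.2900)/(242.0640−179.0880)=-1.4521; B=V−Δ·S=485.3956
Node (0,0) S=160.0000: V=(p*·199.6143+(1−p*)·249.1798)/1.14=187.3286; Δ=(199.6143−249.1798)/(196.8000−145.6000)=-0.9681; B=V−Δ·S=342.2208
Self-financing check: at every node Δ·S+B equals the discounted successor values.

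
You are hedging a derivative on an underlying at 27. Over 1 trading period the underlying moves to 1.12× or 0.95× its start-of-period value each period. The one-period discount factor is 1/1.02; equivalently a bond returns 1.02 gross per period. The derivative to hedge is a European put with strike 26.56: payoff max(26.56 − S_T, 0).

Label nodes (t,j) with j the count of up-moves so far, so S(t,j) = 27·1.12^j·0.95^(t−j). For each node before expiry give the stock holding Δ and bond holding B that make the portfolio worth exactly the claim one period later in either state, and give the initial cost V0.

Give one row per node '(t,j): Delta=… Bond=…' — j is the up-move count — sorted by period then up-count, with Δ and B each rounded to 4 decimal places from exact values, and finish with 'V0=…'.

(0,0): Delta=-0.1983 Bond=5.8777
V0=0.5248

Since d<R<u, set p* = (R−d)/(u−d) = 0.4118; price each node as the discounted p*-expectation of its children.
Terminal payoffs: V(1,0)=0.9100, V(1,1)=0.0000
  t=0,j=0: stock 27.0000 → up 30.2400 (V=0.0000), down 25.6500 (V=0.9100). Price 0.5248; hedge Δ=-0.1983, bond B=5.8777.
Root portfolio cost Δ·27+B reproduces V0=0.5248.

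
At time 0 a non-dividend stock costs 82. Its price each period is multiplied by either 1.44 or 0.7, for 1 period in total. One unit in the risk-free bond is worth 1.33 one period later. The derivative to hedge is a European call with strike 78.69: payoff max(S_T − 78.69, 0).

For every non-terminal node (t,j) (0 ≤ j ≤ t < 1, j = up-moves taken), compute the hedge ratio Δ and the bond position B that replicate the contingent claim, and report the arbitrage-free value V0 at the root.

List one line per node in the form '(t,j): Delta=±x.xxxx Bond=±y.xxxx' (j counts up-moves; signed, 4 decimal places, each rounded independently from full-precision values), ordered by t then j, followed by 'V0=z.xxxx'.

(0,0): Delta=0.6491 Bond=-28.0156
V0=25.2141

Under the risk-neutral measure, an up-move has probability p* = (R−d)/(u−d) = 0.8514 and values discount at R = 1.33.
Terminal values V(1,·): V(1,0)=0.0000, V(1,1)=39.3900
(0,0): S=82.0000. Δ = (V_up−V_dn)/(S_up−S_dn) = (39.3900−0.0000)/(118.0800−57.4000) = 0.6491. V = [p*·39.3900 + (1−p*)·0.0000]/1.33 = 25.2141. B = V − Δ·S = -28.0156.
The time-0 hedge costs 25.2141, which is the no-arbitrage price.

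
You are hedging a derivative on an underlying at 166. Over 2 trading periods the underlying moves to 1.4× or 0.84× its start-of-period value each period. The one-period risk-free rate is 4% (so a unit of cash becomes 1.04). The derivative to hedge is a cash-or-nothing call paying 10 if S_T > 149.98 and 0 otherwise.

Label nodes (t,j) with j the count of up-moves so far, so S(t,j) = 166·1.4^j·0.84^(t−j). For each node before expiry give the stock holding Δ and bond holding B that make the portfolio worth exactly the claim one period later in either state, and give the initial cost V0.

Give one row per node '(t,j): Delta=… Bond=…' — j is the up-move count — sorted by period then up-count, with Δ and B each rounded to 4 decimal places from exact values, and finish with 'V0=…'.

The replicating-portfolio and risk-neutral prices coincide; use p* = (1.04−0.84)/(1.4−0.84) = 0.3571 for the latter.
At expiry t=2: V(2,0)=0.0000, V(2,1)=10.0000, V(2,2)=10.0000
(1,0): S=139.4400. Δ = (V_up−V_dn)/(S_up−S_dn) = (10.0000−0.0000)/(195.2160−117.1296) = 0.1281. V = [p*·10.0000 + (1−p*)·0.0000]/1.04 = 3.4341. B = V − Δ·S = -14.4231.
(1,1): S=232.4000. Δ = (V_up−V_dn)/(S_up−S_dn) = (10.0000−10.0000)/(325.3600−195.2160) = 0.0000. V = [p*·10.0000 + (1−p*)·10.0000]/1.04 = 9.6154. B = V − Δ·S = 9.6154.
(0,0): S=166.0000. Δ = (V_up−V_dn)/(S_up−S_dn) = (9.6154−3.4341)/(232.4000−139.4400) = 0.0665. V = [p*·9.6154 + (1−p*)·3.4341]/1.04 = 5.4247. B = V − Δ·S = -5.6134.
The time-0 hedge costs 5.4247, which is the no-arbitrage price.

(0,0): Delta=0.0665 Bond=-5.6134
(1,0): Delta=0.1281 Bond=-14.4231
(1,1): Delta=0.0000 Bond=9.6154
V0=5.4247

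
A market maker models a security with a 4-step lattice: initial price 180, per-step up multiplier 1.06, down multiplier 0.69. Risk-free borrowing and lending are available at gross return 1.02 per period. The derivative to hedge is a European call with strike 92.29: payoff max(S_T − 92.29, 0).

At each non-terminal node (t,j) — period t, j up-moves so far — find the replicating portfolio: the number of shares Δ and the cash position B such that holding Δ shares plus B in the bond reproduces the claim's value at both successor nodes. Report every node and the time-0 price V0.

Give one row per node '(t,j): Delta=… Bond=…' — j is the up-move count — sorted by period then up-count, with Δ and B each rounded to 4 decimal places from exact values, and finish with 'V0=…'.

No-arbitrage ⇒ martingale measure with p* = (R−d)/(u−d) = 0.8919.
Terminal values V(4,·): V(4,0)=0.0000, V(4,1)=0.0000, V(4,2)=4.0003, V(4,3)=55.6342, V(4,4)=134.9559
(3,0): S=59.1316. Δ = (V_up−V_dn)/(S_up−S_dn) = (0.0000−0.0000)/(62.6795−40.8008) = 0.0000. V = [p*·0.0000 + (1−p*)·0.0000]/1.02 = 0.0000. B = V − Δ·S = 0.0000.
(3,1): S=90.8399. Δ = (V_up−V_dn)/(S_up−S_dn) = (4.0003−0.0000)/(96.2903−62.6795) = 0.1190. V = [p*·4.0003 + (1−p*)·0.0000]/1.02 = 3.4979. B = V − Δ·S = -7.3137.
(3,2): S=139.5511. Δ = (V_up−V_dn)/(S_up−S_dn) = (55.6342−4.0003)/(147.9242−96.2903) = 1.0000. V = [p*·55.6342 + (1−p*)·4.0003]/1.02 = 49.0707. B = V − Δ·S = -90.4804.
(3,3): S=214.3829. Δ = (V_up−V_dn)/(S_up−S_dn) = (134.9559−55.6342)/(227.2459−147.9242) = 1.0000. V = [p*·134.9559 + (1−p*)·55.6342]/1.02 = 123.9025. B = V − Δ·S = -90.4804.
(2,0): S=85.6980. Δ = (V_up−V_dn)/(S_up−S_dn) = (3.4979−0.0000)/(90.8399−59.1316) = 0.1103. V = [p*·3.4979 + (1−p*)·0.0000]/1.02 = 3.0585. B = V − Δ·S = -6.3951.
(2,1): S=131.6520. Δ = (V_up−V_dn)/(S_up−S_dn) = (49.0707−3.4979)/(139.5511−90.8399) = 0.9356. V = [p*·49.0707 + (1−p*)·3.4979]/1.02 = 43.2784. B = V − Δ·S = -79.8916.
(2,2): S=202.2480. Δ = (V_up−V_dn)/(S_up−S_dn) = (123.9025−49.0707)/(214.3829−139.5511) = 1.0000. V = [p*·123.9025 + (1−p*)·49.0707]/1.02 = 113.5417. B = V − Δ·S = -88.7063.
(1,0): S=124.2000. Δ = (V_up−V_dn)/(S_up−S_dn) = (43.2784−3.0585)/(131.6520−85.6980) = 0.8752. V = [p*·43.2784 + (1−p*)·3.0585]/1.02 = 38.1669. B = V − Δ·S = -70.5353.
(1,1): S=190.8000. Δ = (V_up−V_dn)/(S_up−S_dn) = (113.5417−43.2784)/(202.2480−131.6520) = 0.9953. V = [p*·113.5417 + (1−p*)·43.2784]/1.02 = 103.8683. B = V − Δ·S = -86.0327.
(0,0): S=180.0000. Δ = (V_up−V_dn)/(S_up−S_dn) = (103.8683−38.1669)/(190.8000−124.2000) = 0.9865. V = [p*·103.8683 + (1−p*)·38.1669]/1.02 = 94.8681. B = V − Δ·S = -82.7032.
Root portfolio cost Δ·180+B reproduces V0=94.8681.

(0,0): Delta=0.9865 Bond=-82.7032
(1,0): Delta=0.8752 Bond=-70.5353
(1,1): Delta=0.9953 Bond=-86.0327
(2,0): Delta=0.1103 Bond=-6.3951
(2,1): Delta=0.9356 Bond=-79.8916
(2,2): Delta=1.0000 Bond=-88.7063
(3,0): Delta=0.0000 Bond=0.0000
(3,1): Delta=0.1190 Bond=-7.3137
(3,2): Delta=1.0000 Bond=-90.4804
(3,3): Delta=1.0000 Bond=-90.4804
V0=94.8681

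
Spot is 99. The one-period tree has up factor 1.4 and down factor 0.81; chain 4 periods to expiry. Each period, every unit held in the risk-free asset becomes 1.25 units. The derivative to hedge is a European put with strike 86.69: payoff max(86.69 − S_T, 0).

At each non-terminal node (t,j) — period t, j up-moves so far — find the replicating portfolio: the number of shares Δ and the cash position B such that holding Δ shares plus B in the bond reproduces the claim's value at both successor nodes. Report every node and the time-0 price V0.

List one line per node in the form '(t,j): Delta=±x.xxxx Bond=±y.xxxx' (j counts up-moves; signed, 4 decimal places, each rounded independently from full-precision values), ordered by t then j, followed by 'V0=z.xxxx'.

Since d<R<u, set p* = (R−d)/(u−d) = 0.7458; price each node as the discounted p*-expectation of its children.
Payoff layer (t=4): V(4,0)=44.0737, V(4,1)=13.0323, V(4,2)=0.0000, V(4,3)=0.0000, V(4,4)=0.0000
Node (3,0) S=52.6127: V=(p*·13.0323+(1−p*)·44.0737)/1.25=16.7393; Δ=(13.0323−44.0737)/(73.6577−42.6163)=-1.0000; B=V−Δ·S=69.3520
Node (3,1) S=90.9355: V=(p*·0.0000+(1−p*)·13.0323)/1.25=2.6506; Δ=(0.0000−13.0323)/(127.3096−73.6577)=-0.2429; B=V−Δ·S=24.7392
Node (3,2) S=157.1724: V=(p*·0.0000+(1−p*)·0.0000)/1.25=0.0000; Δ=(0.0000−0.0000)/(220.0414−127.3096)=0.0000; B=V−Δ·S=0.0000
Node (3,3) S=271.6560: V=(p*·0.0000+(1−p*)·0.0000)/1.25=0.0000; Δ=(0.0000−0.0000)/(380.3184−220.0414)=0.0000; B=V−Δ·S=0.0000
Node (2,0) S=64.9539: V=(p*·2.6506+(1−p*)·16.7393)/1.25=4.9860; Δ=(2.6506−16.7393)/(90.9355−52.6127)=-0.3676; B=V−Δ·S=28.8652
Node (2,1) S=112.2660: V=(p*·0.0000+(1−p*)·2.6506)/1.25=0.5391; Δ=(0.0000−2.6506)/(157.1724−90.9355)=-0.0400; B=V−Δ·S=5.0317
Node (2,2) S=194.0400: V=(p*·0.0000+(1−p*)·0.0000)/1.25=0.0000; Δ=(0.0000−0.0000)/(271.6560−157.1724)=0.0000; B=V−Δ·S=0.0000
Node (1,0) S=80.1900: V=(p*·0.5391+(1−p*)·4.9860)/1.25=1.3357; Δ=(0.5391−4.9860)/(112.2660−64.9539)=-0.0940; B=V−Δ·S=8.8729
Node (1,1) S=138.6000: V=(p*·0.0000+(1−p*)·0.5391)/1.25=0.1096; Δ=(0.0000−0.5391)/(194.0400−112.2660)=-0.0066; B=V−Δ·S=1.0234
Node (0,0) S=99.0000: V=(p*·0.1096+(1−p*)·1.3357)/1.25=0.3371; Δ=(0.1096−1.3357)/(138.6000−80.1900)=-0.0210; B=V−Δ·S=2.4152
Root portfolio cost Δ·99+B reproduces V0=0.3371.

(0,0): Delta=-0.0210 Bond=2.4152
(1,0): Delta=-0.0940 Bond=8.8729
(1,1): Delta=-0.0066 Bond=1.0234
(2,0): Delta=-0.3676 Bond=28.8652
(2,1): Delta=-0.0400 Bond=5.0317
(2,2): Delta=0.0000 Bond=0.0000
(3,0): Delta=-1.0000 Bond=69.3520
(3,1): Delta=-0.2429 Bond=24.7392
(3,2): Delta=0.0000 Bond=0.0000
(3,3): Delta=0.0000 Bond=0.0000
V0=0.3371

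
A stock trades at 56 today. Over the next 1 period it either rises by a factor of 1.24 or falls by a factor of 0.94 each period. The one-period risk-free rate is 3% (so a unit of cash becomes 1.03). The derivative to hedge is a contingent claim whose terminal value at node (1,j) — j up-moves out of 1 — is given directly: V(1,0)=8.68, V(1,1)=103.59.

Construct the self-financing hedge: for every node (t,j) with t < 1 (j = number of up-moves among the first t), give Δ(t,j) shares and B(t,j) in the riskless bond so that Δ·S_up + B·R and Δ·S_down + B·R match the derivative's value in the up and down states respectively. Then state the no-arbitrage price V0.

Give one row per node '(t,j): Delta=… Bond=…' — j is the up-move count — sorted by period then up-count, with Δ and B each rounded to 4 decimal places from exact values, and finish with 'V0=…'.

The replicating-portfolio and risk-neutral prices coincide; use p* = (1.03−0.94)/(1.24−0.94) = 0.3000 for the latter.
Terminal values V(1,·): V(1,0)=8.6800, V(1,1)=103.5900
(0,0): S=56.0000. Δ = (V_up−V_dn)/(S_up−S_dn) = (103.5900−8.6800)/(69.4400−52.6400) = 5.6494. V = [p*·103.5900 + (1−p*)·8.6800]/1.03 = 36.0709. B = V − Δ·S = -280.2958.
Self-financing check: at every node Δ·S+B equals the discounted successor values.

(0,0): Delta=5.6494 Bond=-280.2958
V0=36.0709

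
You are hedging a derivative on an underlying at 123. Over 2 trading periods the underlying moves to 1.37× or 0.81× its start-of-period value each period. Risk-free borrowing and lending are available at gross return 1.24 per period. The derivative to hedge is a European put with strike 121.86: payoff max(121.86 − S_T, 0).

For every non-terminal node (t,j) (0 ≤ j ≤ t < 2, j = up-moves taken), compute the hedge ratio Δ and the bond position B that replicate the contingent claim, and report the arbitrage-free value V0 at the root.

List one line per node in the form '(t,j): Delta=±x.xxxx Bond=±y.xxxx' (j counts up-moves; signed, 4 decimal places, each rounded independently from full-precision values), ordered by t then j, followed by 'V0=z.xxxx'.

The replicating-portfolio and risk-neutral prices coincide; use p* = (1.24−0.81)/(1.37−0.81) = 0.7679 for the latter.
Terminal values V(2,·): V(2,0)=41.1597, V(2,1)=0.0000, V(2,2)=0.0000
  t=1,j=0: stock 99.6300 → up 136.4931 (V=0.0000), down 80.7003 (V=41.1597). Price 7.7056; hedge Δ=-0.7377, bond B=81.2051.
  t=1,j=1: stock 168.5100 → up 230.8587 (V=0.0000), down 136.4931 (V=0.0000). Price 0.0000; hedge Δ=0.0000, bond B=0.0000.
  t=0,j=0: stock 123.0000 → up 168.5100 (V=0.0000), down 99.6300 (V=7.7056). Price 1.4426; hedge Δ=-0.1119, bond B=15.2026.
Self-financing check: at every node Δ·S+B equals the discounted successor values.

(0,0): Delta=-0.1119 Bond=15.2026
(1,0): Delta=-0.7377 Bond=81.2051
(1,1): Delta=0.0000 Bond=0.0000
V0=1.4426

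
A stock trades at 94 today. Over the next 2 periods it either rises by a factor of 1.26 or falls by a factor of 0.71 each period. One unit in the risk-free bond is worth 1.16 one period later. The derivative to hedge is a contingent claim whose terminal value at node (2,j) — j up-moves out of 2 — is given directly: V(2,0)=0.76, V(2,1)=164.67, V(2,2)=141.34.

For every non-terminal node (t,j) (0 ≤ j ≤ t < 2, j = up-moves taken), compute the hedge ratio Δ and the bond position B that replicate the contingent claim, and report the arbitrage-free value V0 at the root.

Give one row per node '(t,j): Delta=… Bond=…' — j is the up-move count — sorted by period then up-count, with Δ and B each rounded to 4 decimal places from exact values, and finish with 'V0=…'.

(0,0): Delta=0.1786 Bond=89.9508
(1,0): Delta=4.4654 Bond=-181.7525
(1,1): Delta=-0.3581 Bond=167.9197
V0=106.7434

Under the risk-neutral measure, an up-move has probability p* = (R−d)/(u−d) = 0.8182 and values discount at R = 1.16.
Terminal payoffs: V(2,0)=0.7600, V(2,1)=164.6700, V(2,2)=141.3400
Node (1,0) S=66.7400: V=(p*·164.6700+(1−p*)·0.7600)/1.16=116.2657; Δ=(164.6700−0.7600)/(84.0924−47.3854)=4.4654; B=V−Δ·S=-181.7525
Node (1,1) S=118.4400: V=(p*·141.3400+(1−p*)·164.6700)/1.16=125.5016; Δ=(141.3400−164.6700)/(149.2344−84.0924)=-0.3581; B=V−Δ·S=167.9197
Node (0,0) S=94.0000: V=(p*·125.5016+(1−p*)·116.2657)/1.16=106.7434; Δ=(125.5016−116.2657)/(118.4400−66.7400)=0.1786; B=V−Δ·S=89.9508
The time-0 hedge costs 106.7434, which is the no-arbitrage price.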